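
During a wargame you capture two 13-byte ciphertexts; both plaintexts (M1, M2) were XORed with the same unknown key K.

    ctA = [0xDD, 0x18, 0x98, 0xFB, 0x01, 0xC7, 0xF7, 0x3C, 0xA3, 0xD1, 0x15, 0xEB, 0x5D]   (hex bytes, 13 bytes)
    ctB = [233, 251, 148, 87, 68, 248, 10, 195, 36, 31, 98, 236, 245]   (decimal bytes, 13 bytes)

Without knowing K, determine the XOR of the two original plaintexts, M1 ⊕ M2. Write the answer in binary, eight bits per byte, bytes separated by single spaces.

ctA ⊕ ctB = (M1 ⊕ K) ⊕ (M2 ⊕ K) = M1 ⊕ M2 — the shared key cancels under XOR.
dd xor e9 = 34
18 xor fb = e3
98 xor 94 = 0c
fb xor 57 = ac
01 xor 44 = 45
c7 xor f8 = 3f
f7 xor 0a = fd
3c xor c3 = ff
a3 xor 24 = 87
d1 xor 1f = ce
15 xor 62 = 77
eb xor ec = 07
5d xor f5 = a8

00110100 11100011 00001100 10101100 01000101 00111111 11111101 11111111 10000111 11001110 01110111 00000111 10101000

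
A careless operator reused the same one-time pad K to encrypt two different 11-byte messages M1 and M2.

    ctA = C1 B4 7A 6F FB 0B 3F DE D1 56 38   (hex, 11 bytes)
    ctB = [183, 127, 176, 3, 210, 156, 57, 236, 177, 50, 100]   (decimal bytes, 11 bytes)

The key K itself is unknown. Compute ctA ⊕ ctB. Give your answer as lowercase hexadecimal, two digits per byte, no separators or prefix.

76cbca6c2997063260645c

ctA ⊕ ctB = (M1 ⊕ K) ⊕ (M2 ⊕ K) = M1 ⊕ M2 — the shared key cancels under XOR.
byte 0: 193 xor 183 = 118
byte 1: 180 xor 127 = 203
byte 2: 122 xor 176 = 202
byte 3: 111 xor   3 = 108
byte 4: 251 xor 210 =  41
byte 5:  11 xor 156 = 151
byte 6:  63 xor  57 =   6
byte 7: 222 xor 236 =  50
byte 8: 209 xor 177 =  96
byte 9:  86 xor  50 = 100
byte 10:  56 xor 100 =  92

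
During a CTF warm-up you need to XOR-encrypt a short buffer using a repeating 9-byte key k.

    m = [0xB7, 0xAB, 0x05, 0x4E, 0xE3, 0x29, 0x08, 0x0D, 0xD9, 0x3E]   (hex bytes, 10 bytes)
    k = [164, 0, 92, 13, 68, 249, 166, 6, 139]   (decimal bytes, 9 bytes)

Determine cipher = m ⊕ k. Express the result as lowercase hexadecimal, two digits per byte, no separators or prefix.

The 9-byte key repeats, so the effective keystream is a4 00 5c 0d 44 f9 a6 06 8b a4.
byte 0: b7 XOR a4 = 13
byte 1: ab XOR 00 = ab
byte 2: 05 XOR 5c = 59
byte 3: 4e XOR 0d = 43
byte 4: e3 XOR 44 = a7
byte 5: 29 XOR f9 = d0
byte 6: 08 XOR a6 = ae
byte 7: 0d XOR 06 = 0b
byte 8: d9 XOR 8b = 52
byte 9: 3e XOR a4 = 9a

13ab5943a7d0ae0b529a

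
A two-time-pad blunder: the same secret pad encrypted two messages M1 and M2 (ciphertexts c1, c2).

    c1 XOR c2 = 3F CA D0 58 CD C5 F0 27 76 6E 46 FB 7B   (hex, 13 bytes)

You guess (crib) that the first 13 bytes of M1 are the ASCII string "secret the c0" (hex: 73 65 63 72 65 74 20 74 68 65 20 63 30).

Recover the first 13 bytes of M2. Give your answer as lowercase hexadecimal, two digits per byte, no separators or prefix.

4cafb32aa8b1d0531e0b66984b

Since c1 ⊕ c2 = M1 ⊕ M2, XORing with the guessed M1 bytes yields the corresponding M2 bytes: M2 = (c1 ⊕ c2) ⊕ M1.
byte 0: 3f ^ 73 = 4c
byte 1: ca ^ 65 = af
byte 2: d0 ^ 63 = b3
byte 3: 58 ^ 72 = 2a
byte 4: cd ^ 65 = a8
byte 5: c5 ^ 74 = b1
byte 6: f0 ^ 20 = d0
byte 7: 27 ^ 74 = 53
byte 8: 76 ^ 68 = 1e
byte 9: 6e ^ 65 = 0b
byte 10: 46 ^ 20 = 66
byte 11: fb ^ 63 = 98
byte 12: 7b ^ 30 = 4b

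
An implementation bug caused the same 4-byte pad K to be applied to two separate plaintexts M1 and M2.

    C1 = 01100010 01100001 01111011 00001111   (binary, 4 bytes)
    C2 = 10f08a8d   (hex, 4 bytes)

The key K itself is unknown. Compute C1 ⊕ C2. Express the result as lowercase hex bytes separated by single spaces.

72 91 f1 82

C1 ⊕ C2 = (M1 ⊕ K) ⊕ (M2 ⊕ K) = M1 ⊕ M2 — the shared key cancels under XOR.
01100010 ⊕ 00010000 = 01110010
01100001 ⊕ 11110000 = 10010001
01111011 ⊕ 10001010 = 11110001
00001111 ⊕ 10001101 = 10000010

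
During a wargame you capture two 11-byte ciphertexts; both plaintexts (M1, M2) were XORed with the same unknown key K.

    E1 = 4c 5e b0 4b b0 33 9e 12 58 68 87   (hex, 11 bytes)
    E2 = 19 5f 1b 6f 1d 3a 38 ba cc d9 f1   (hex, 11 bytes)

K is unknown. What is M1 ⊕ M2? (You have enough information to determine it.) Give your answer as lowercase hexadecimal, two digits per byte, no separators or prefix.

5501ab24ad09a6a894b176

E1 ⊕ E2 = (M1 ⊕ K) ⊕ (M2 ⊕ K) = M1 ⊕ M2 — the shared key cancels under XOR.
4c xor 19 = 55
5e xor 5f = 01
b0 xor 1b = ab
4b xor 6f = 24
b0 xor 1d = ad
33 xor 3a = 09
9e xor 38 = a6
12 xor ba = a8
58 xor cc = 94
68 xor d9 = b1
87 xor f1 = 76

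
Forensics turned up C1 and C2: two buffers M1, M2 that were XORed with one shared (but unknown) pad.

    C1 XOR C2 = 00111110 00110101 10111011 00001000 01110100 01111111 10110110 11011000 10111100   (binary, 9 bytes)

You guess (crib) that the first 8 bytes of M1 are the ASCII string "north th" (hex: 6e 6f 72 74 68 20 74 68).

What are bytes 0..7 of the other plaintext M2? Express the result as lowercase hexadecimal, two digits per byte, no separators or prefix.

505ac97c1c5fc2b0

Since C1 ⊕ C2 = M1 ⊕ M2, XORing with the guessed M1 bytes yields the corresponding M2 bytes: M2 = (C1 ⊕ C2) ⊕ M1.
00111110 ⊕ 01101110 = 01010000
00110101 ⊕ 01101111 = 01011010
10111011 ⊕ 01110010 = 11001001
00001000 ⊕ 01110100 = 01111100
01110100 ⊕ 01101000 = 00011100
01111111 ⊕ 00100000 = 01011111
10110110 ⊕ 01110100 = 11000010
11011000 ⊕ 01101000 = 10110000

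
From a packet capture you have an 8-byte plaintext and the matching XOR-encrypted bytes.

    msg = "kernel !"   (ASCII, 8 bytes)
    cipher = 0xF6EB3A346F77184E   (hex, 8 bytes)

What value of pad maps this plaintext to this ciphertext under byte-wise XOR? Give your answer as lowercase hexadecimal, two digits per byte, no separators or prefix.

Since cipher = msg ⊕ pad, XORing both sides with msg gives pad = msg ⊕ cipher.
6b ⊕ f6 = 9d
65 ⊕ eb = 8e
72 ⊕ 3a = 48
6e ⊕ 34 = 5a
65 ⊕ 6f = 0a
6c ⊕ 77 = 1b
20 ⊕ 18 = 38
21 ⊕ 4e = 6f

9d8e485a0a1b386f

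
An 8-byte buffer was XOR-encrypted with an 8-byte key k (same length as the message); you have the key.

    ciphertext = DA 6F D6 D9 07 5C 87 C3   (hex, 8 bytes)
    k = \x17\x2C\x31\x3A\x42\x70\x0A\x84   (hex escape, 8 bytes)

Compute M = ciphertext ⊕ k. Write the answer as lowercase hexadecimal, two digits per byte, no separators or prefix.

cd43e7e3452c8d47

XOR is its own inverse, so applying the key byte-wise gives the result directly.
byte 0: 218 xor  23 = 205
byte 1: 111 xor  44 =  67
byte 2: 214 xor  49 = 231
byte 3: 217 xor  58 = 227
byte 4:   7 xor  66 =  69
byte 5:  92 xor 112 =  44
byte 6: 135 xor  10 = 141
byte 7: 195 xor 132 =  71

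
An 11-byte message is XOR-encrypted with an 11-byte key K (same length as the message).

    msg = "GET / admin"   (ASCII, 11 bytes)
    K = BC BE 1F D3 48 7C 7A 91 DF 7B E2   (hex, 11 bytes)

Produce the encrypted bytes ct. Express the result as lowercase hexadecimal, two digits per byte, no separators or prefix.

47 ⊕ bc = fb
45 ⊕ be = fb
54 ⊕ 1f = 4b
20 ⊕ d3 = f3
2f ⊕ 48 = 67
20 ⊕ 7c = 5c
61 ⊕ 7a = 1b
64 ⊕ 91 = f5
6d ⊕ df = b2
69 ⊕ 7b = 12
6e ⊕ e2 = 8c

fbfb4bf3675c1bf5b2128c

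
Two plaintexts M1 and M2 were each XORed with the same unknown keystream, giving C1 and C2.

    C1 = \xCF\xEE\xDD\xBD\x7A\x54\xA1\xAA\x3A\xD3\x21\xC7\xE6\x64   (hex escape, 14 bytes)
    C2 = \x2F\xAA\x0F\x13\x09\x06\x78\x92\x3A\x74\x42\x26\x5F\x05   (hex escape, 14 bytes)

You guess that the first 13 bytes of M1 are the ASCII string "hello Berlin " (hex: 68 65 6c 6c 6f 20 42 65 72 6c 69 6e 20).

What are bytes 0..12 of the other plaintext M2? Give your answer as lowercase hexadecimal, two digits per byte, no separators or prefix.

First, C1 ⊕ C2 = (M1 ⊕ K) ⊕ (M2 ⊕ K) = M1 ⊕ M2, so the key drops out. Then M2 = (M1 ⊕ M2) ⊕ M1 over the first 13 bytes.
byte 0: (cf ^ 2f) ^ 68 = e0 ^ 68 = 88
byte 1: (ee ^ aa) ^ 65 = 44 ^ 65 = 21
byte 2: (dd ^ 0f) ^ 6c = d2 ^ 6c = be
byte 3: (bd ^ 13) ^ 6c = ae ^ 6c = c2
byte 4: (7a ^ 09) ^ 6f = 73 ^ 6f = 1c
byte 5: (54 ^ 06) ^ 20 = 52 ^ 20 = 72
byte 6: (a1 ^ 78) ^ 42 = d9 ^ 42 = 9b
byte 7: (aa ^ 92) ^ 65 = 38 ^ 65 = 5d
byte 8: (3a ^ 3a) ^ 72 = 00 ^ 72 = 72
byte 9: (d3 ^ 74) ^ 6c = a7 ^ 6c = cb
byte 10: (21 ^ 42) ^ 69 = 63 ^ 69 = 0a
byte 11: (c7 ^ 26) ^ 6e = e1 ^ 6e = 8f
byte 12: (e6 ^ 5f) ^ 20 = b9 ^ 20 = 99

8821bec21c729b5d72cb0a8f99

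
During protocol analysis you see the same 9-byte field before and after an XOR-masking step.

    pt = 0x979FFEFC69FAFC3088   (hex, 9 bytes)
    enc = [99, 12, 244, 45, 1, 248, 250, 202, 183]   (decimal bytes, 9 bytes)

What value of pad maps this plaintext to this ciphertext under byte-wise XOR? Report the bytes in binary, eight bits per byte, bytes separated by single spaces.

Since enc = pt ⊕ pad, XORing both sides with pt gives pad = pt ⊕ enc.
97 xor 63 = f4
9f xor 0c = 93
fe xor f4 = 0a
fc xor 2d = d1
69 xor 01 = 68
fa xor f8 = 02
fc xor fa = 06
30 xor ca = fa
88 xor b7 = 3f

11110100 10010011 00001010 11010001 01101000 00000010 00000110 11111010 00111111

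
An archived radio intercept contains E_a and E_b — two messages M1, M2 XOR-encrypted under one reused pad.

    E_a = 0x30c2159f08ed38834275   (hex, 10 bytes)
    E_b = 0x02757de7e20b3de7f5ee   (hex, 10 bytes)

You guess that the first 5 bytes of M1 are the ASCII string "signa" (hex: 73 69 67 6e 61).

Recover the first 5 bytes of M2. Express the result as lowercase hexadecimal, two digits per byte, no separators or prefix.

41de0f168b

First, E_a ⊕ E_b = (M1 ⊕ K) ⊕ (M2 ⊕ K) = M1 ⊕ M2, so the key drops out. Then M2 = (M1 ⊕ M2) ⊕ M1 over the first 5 bytes.
byte 0: (30 ^ 02) ^ 73 = 32 ^ 73 = 41
byte 1: (c2 ^ 75) ^ 69 = b7 ^ 69 = de
byte 2: (15 ^ 7d) ^ 67 = 68 ^ 67 = 0f
byte 3: (9f ^ e7) ^ 6e = 78 ^ 6e = 16
byte 4: (08 ^ e2) ^ 61 = ea ^ 61 = 8b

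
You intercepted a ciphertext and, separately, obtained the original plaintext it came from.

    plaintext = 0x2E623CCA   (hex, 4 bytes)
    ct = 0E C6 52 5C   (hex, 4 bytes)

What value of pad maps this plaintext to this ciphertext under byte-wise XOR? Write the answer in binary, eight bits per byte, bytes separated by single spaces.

Since ct = plaintext ⊕ pad, XORing both sides with plaintext gives pad = plaintext ⊕ ct.
2e XOR 0e = 20
62 XOR c6 = a4
3c XOR 52 = 6e
ca XOR 5c = 96

00100000 10100100 01101110 10010110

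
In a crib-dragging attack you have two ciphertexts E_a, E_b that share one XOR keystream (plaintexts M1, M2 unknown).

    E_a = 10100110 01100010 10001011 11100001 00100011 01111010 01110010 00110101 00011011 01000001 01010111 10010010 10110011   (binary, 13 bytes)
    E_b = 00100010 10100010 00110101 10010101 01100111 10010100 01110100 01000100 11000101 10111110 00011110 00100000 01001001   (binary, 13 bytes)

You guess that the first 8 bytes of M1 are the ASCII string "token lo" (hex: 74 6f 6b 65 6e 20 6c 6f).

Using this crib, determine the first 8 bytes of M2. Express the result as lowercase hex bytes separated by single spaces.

First, E_a ⊕ E_b = (M1 ⊕ K) ⊕ (M2 ⊕ K) = M1 ⊕ M2, so the key drops out. Then M2 = (M1 ⊕ M2) ⊕ M1 over the first 8 bytes.
byte 0: (a6 xor 22) xor 74 = 84 xor 74 = f0
byte 1: (62 xor a2) xor 6f = c0 xor 6f = af
byte 2: (8b xor 35) xor 6b = be xor 6b = d5
byte 3: (e1 xor 95) xor 65 = 74 xor 65 = 11
byte 4: (23 xor 67) xor 6e = 44 xor 6e = 2a
byte 5: (7a xor 94) xor 20 = ee xor 20 = ce
byte 6: (72 xor 74) xor 6c = 06 xor 6c = 6a
byte 7: (35 xor 44) xor 6f = 71 xor 6f = 1e

f0 af d5 11 2a ce 6a 1e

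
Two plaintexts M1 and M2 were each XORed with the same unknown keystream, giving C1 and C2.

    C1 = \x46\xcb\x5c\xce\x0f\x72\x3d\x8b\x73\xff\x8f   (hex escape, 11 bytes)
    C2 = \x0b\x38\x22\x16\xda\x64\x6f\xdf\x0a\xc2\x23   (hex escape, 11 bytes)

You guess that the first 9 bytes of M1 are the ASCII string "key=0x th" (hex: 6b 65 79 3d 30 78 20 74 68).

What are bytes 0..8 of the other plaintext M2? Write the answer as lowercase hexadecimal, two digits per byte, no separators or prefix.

269607e5e56e722011

First, C1 ⊕ C2 = (M1 ⊕ K) ⊕ (M2 ⊕ K) = M1 ⊕ M2, so the key drops out. Then M2 = (M1 ⊕ M2) ⊕ M1 over the first 9 bytes.
byte 0: (46 ⊕ 0b) ⊕ 6b = 4d ⊕ 6b = 26
byte 1: (cb ⊕ 38) ⊕ 65 = f3 ⊕ 65 = 96
byte 2: (5c ⊕ 22) ⊕ 79 = 7e ⊕ 79 = 07
byte 3: (ce ⊕ 16) ⊕ 3d = d8 ⊕ 3d = e5
byte 4: (0f ⊕ da) ⊕ 30 = d5 ⊕ 30 = e5
byte 5: (72 ⊕ 64) ⊕ 78 = 16 ⊕ 78 = 6e
byte 6: (3d ⊕ 6f) ⊕ 20 = 52 ⊕ 20 = 72
byte 7: (8b ⊕ df) ⊕ 74 = 54 ⊕ 74 = 20
byte 8: (73 ⊕ 0a) ⊕ 68 = 79 ⊕ 68 = 11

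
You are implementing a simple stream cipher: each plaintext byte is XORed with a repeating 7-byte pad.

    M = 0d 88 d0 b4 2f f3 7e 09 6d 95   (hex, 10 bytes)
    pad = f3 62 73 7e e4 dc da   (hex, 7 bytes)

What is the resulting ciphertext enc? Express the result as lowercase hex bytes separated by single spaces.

fe ea a3 ca cb 2f a4 fa 0f e6

The 7-byte key repeats, so the effective keystream is f3 62 73 7e e4 dc da f3 62 73.
byte 0:  13 XOR 243 = 254
byte 1: 136 XOR  98 = 234
byte 2: 208 XOR 115 = 163
byte 3: 180 XOR 126 = 202
byte 4:  47 XOR 228 = 203
byte 5: 243 XOR 220 =  47
byte 6: 126 XOR 218 = 164
byte 7:   9 XOR 243 = 250
byte 8: 109 XOR  98 =  15
byte 9: 149 XOR 115 = 230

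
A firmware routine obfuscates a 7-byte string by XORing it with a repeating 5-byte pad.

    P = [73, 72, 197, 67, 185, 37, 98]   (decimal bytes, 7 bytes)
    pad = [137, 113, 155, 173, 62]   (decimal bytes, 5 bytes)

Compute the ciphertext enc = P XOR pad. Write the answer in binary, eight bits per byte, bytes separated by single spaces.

The 5-byte key repeats, so the effective keystream is 89 71 9b ad 3e 89 71.
byte 0: 49 xor 89 = c0
byte 1: 48 xor 71 = 39
byte 2: c5 xor 9b = 5e
byte 3: 43 xor ad = ee
byte 4: b9 xor 3e = 87
byte 5: 25 xor 89 = ac
byte 6: 62 xor 71 = 13

11000000 00111001 01011110 11101110 10000111 10101100 00010011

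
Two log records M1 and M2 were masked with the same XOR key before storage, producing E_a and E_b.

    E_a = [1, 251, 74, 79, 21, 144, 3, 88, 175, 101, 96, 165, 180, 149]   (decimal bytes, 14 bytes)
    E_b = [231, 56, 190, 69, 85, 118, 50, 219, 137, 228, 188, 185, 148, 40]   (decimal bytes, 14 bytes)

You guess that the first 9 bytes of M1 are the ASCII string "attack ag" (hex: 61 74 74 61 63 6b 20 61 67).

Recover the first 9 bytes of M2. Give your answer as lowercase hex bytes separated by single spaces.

First, E_a ⊕ E_b = (M1 ⊕ K) ⊕ (M2 ⊕ K) = M1 ⊕ M2, so the key drops out. Then M2 = (M1 ⊕ M2) ⊕ M1 over the first 9 bytes.
byte 0: (01 XOR e7) XOR 61 = e6 XOR 61 = 87
byte 1: (fb XOR 38) XOR 74 = c3 XOR 74 = b7
byte 2: (4a XOR be) XOR 74 = f4 XOR 74 = 80
byte 3: (4f XOR 45) XOR 61 = 0a XOR 61 = 6b
byte 4: (15 XOR 55) XOR 63 = 40 XOR 63 = 23
byte 5: (90 XOR 76) XOR 6b = e6 XOR 6b = 8d
byte 6: (03 XOR 32) XOR 20 = 31 XOR 20 = 11
byte 7: (58 XOR db) XOR 61 = 83 XOR 61 = e2
byte 8: (af XOR 89) XOR 67 = 26 XOR 67 = 41

87 b7 80 6b 23 8d 11 e2 41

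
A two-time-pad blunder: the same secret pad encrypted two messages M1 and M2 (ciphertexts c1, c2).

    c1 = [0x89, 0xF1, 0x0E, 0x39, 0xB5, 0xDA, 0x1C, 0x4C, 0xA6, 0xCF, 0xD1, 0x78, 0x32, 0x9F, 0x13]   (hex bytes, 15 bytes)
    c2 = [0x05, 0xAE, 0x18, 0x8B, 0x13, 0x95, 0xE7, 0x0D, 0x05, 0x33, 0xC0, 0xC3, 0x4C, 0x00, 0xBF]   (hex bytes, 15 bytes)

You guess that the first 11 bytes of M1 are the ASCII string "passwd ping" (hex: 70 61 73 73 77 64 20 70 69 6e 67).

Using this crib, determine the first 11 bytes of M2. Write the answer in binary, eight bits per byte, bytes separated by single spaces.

First, c1 ⊕ c2 = (M1 ⊕ K) ⊕ (M2 ⊕ K) = M1 ⊕ M2, so the key drops out. Then M2 = (M1 ⊕ M2) ⊕ M1 over the first 11 bytes.
byte 0: (89 XOR 05) XOR 70 = 8c XOR 70 = fc
byte 1: (f1 XOR ae) XOR 61 = 5f XOR 61 = 3e
byte 2: (0e XOR 18) XOR 73 = 16 XOR 73 = 65
byte 3: (39 XOR 8b) XOR 73 = b2 XOR 73 = c1
byte 4: (b5 XOR 13) XOR 77 = a6 XOR 77 = d1
byte 5: (da XOR 95) XOR 64 = 4f XOR 64 = 2b
byte 6: (1c XOR e7) XOR 20 = fb XOR 20 = db
byte 7: (4c XOR 0d) XOR 70 = 41 XOR 70 = 31
byte 8: (a6 XOR 05) XOR 69 = a3 XOR 69 = ca
byte 9: (cf XOR 33) XOR 6e = fc XOR 6e = 92
byte 10: (d1 XOR c0) XOR 67 = 11 XOR 67 = 76

11111100 00111110 01100101 11000001 11010001 00101011 11011011 00110001 11001010 10010010 01110110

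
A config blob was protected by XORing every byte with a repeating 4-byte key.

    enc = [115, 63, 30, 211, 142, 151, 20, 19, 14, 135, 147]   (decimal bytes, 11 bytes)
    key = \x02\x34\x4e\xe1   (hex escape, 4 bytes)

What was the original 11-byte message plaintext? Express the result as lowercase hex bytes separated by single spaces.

71 0b 50 32 8c a3 5a f2 0c b3 dd

The 4-byte key repeats, so the effective keystream is 02 34 4e e1 02 34 4e e1 02 34 4e.
byte 0: 73 xor 02 = 71
byte 1: 3f xor 34 = 0b
byte 2: 1e xor 4e = 50
byte 3: d3 xor e1 = 32
byte 4: 8e xor 02 = 8c
byte 5: 97 xor 34 = a3
byte 6: 14 xor 4e = 5a
byte 7: 13 xor e1 = f2
byte 8: 0e xor 02 = 0c
byte 9: 87 xor 34 = b3
byte 10: 93 xor 4e = dd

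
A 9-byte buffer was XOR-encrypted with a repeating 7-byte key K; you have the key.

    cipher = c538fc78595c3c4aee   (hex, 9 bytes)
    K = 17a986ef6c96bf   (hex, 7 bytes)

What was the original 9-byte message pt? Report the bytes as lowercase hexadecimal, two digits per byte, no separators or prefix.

d2917a9735ca835d47

The 7-byte key repeats, so the effective keystream is 17 a9 86 ef 6c 96 bf 17 a9.
byte 0: c5 xor 17 = d2
byte 1: 38 xor a9 = 91
byte 2: fc xor 86 = 7a
byte 3: 78 xor ef = 97
byte 4: 59 xor 6c = 35
byte 5: 5c xor 96 = ca
byte 6: 3c xor bf = 83
byte 7: 4a xor 17 = 5d
byte 8: ee xor a9 = 47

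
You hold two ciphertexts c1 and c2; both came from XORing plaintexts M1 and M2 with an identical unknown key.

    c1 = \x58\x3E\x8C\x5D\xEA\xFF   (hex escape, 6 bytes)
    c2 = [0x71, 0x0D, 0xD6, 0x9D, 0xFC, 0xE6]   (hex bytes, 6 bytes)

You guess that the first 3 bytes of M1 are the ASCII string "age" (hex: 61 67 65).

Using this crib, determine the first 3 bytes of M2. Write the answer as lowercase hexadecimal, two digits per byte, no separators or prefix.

48543f

First, c1 ⊕ c2 = (M1 ⊕ K) ⊕ (M2 ⊕ K) = M1 ⊕ M2, so the key drops out. Then M2 = (M1 ⊕ M2) ⊕ M1 over the first 3 bytes.
byte 0: (58 xor 71) xor 61 = 29 xor 61 = 48
byte 1: (3e xor 0d) xor 67 = 33 xor 67 = 54
byte 2: (8c xor d6) xor 65 = 5a xor 65 = 3f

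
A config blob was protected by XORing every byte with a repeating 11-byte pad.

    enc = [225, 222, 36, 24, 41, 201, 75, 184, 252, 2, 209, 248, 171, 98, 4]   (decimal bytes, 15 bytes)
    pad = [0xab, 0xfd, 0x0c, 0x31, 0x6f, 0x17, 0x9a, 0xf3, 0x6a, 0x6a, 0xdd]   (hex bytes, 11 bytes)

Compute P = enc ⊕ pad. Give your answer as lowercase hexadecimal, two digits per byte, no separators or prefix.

4a23282946ded14b96680c53566e35

The 11-byte key repeats, so the effective keystream is ab fd 0c 31 6f 17 9a f3 6a 6a dd ab fd 0c 31.
byte 0: 225 ^ 171 =  74
byte 1: 222 ^ 253 =  35
byte 2:  36 ^  12 =  40
byte 3:  24 ^  49 =  41
byte 4:  41 ^ 111 =  70
byte 5: 201 ^  23 = 222
byte 6:  75 ^ 154 = 209
byte 7: 184 ^ 243 =  75
byte 8: 252 ^ 106 = 150
byte 9:   2 ^ 106 = 104
byte 10: 209 ^ 221 =  12
byte 11: 248 ^ 171 =  83
byte 12: 171 ^ 253 =  86
byte 13:  98 ^  12 = 110
byte 14:   4 ^  49 =  53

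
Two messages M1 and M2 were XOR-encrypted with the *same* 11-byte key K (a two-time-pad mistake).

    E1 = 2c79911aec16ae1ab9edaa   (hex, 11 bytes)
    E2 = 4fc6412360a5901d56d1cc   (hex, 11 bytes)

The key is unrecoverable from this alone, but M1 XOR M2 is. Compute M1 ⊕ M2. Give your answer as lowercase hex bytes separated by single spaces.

E1 ⊕ E2 = (M1 ⊕ K) ⊕ (M2 ⊕ K) = M1 ⊕ M2 — the shared key cancels under XOR.
byte 0: 2c xor 4f = 63
byte 1: 79 xor c6 = bf
byte 2: 91 xor 41 = d0
byte 3: 1a xor 23 = 39
byte 4: ec xor 60 = 8c
byte 5: 16 xor a5 = b3
byte 6: ae xor 90 = 3e
byte 7: 1a xor 1d = 07
byte 8: b9 xor 56 = ef
byte 9: ed xor d1 = 3c
byte 10: aa xor cc = 66

63 bf d0 39 8c b3 3e 07 ef 3c 66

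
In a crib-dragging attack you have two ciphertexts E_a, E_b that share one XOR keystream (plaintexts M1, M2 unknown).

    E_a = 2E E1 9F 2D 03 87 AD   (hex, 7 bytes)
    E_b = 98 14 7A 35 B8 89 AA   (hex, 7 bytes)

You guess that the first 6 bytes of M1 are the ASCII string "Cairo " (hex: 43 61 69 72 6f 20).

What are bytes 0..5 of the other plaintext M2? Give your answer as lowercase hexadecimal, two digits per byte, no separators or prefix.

f5948c6ad42e

First, E_a ⊕ E_b = (M1 ⊕ K) ⊕ (M2 ⊕ K) = M1 ⊕ M2, so the key drops out. Then M2 = (M1 ⊕ M2) ⊕ M1 over the first 6 bytes.
byte 0: (2e XOR 98) XOR 43 = b6 XOR 43 = f5
byte 1: (e1 XOR 14) XOR 61 = f5 XOR 61 = 94
byte 2: (9f XOR 7a) XOR 69 = e5 XOR 69 = 8c
byte 3: (2d XOR 35) XOR 72 = 18 XOR 72 = 6a
byte 4: (03 XOR b8) XOR 6f = bb XOR 6f = d4
byte 5: (87 XOR 89) XOR 20 = 0e XOR 20 = 2e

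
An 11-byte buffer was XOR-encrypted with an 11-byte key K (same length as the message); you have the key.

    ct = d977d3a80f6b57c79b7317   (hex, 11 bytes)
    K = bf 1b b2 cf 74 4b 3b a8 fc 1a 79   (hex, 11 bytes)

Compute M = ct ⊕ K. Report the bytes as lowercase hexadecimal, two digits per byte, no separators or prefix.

666c61677b206c6f67696e

11011001 ^ 10111111 = 01100110
01110111 ^ 00011011 = 01101100
11010011 ^ 10110010 = 01100001
10101000 ^ 11001111 = 01100111
00001111 ^ 01110100 = 01111011
01101011 ^ 01001011 = 00100000
01010111 ^ 00111011 = 01101100
11000111 ^ 10101000 = 01101111
10011011 ^ 11111100 = 01100111
01110011 ^ 00011010 = 01101001
00010111 ^ 01111001 = 01101110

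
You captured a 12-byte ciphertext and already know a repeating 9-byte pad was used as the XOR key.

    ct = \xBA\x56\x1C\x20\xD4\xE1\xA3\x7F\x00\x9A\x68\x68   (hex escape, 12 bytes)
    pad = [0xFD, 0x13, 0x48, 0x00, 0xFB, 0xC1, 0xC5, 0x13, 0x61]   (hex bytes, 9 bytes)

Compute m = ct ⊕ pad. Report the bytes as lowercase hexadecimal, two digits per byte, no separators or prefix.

The 9-byte key repeats, so the effective keystream is fd 13 48 00 fb c1 c5 13 61 fd 13 48.
byte 0: 186 xor 253 =  71
byte 1:  86 xor  19 =  69
byte 2:  28 xor  72 =  84
byte 3:  32 xor   0 =  32
byte 4: 212 xor 251 =  47
byte 5: 225 xor 193 =  32
byte 6: 163 xor 197 = 102
byte 7: 127 xor  19 = 108
byte 8:   0 xor  97 =  97
byte 9: 154 xor 253 = 103
byte 10: 104 xor  19 = 123
byte 11: 104 xor  72 =  32

474554202f20666c61677b20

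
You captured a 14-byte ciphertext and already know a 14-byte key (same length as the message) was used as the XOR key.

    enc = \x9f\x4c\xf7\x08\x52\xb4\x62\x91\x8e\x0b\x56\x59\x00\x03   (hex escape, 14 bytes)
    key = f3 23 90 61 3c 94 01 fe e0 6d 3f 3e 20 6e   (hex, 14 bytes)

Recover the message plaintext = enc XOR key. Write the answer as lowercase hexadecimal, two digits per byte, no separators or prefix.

byte 0: 9f xor f3 = 6c
byte 1: 4c xor 23 = 6f
byte 2: f7 xor 90 = 67
byte 3: 08 xor 61 = 69
byte 4: 52 xor 3c = 6e
byte 5: b4 xor 94 = 20
byte 6: 62 xor 01 = 63
byte 7: 91 xor fe = 6f
byte 8: 8e xor e0 = 6e
byte 9: 0b xor 6d = 66
byte 10: 56 xor 3f = 69
byte 11: 59 xor 3e = 67
byte 12: 00 xor 20 = 20
byte 13: 03 xor 6e = 6d

6c6f67696e20636f6e666967206d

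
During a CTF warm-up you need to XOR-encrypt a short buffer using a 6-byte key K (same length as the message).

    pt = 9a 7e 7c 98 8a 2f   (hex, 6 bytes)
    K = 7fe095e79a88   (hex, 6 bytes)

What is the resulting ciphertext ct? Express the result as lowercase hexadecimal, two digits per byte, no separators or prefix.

e59ee97f10a7

byte 0: 154 ^ 127 = 229
byte 1: 126 ^ 224 = 158
byte 2: 124 ^ 149 = 233
byte 3: 152 ^ 231 = 127
byte 4: 138 ^ 154 =  16
byte 5:  47 ^ 136 = 167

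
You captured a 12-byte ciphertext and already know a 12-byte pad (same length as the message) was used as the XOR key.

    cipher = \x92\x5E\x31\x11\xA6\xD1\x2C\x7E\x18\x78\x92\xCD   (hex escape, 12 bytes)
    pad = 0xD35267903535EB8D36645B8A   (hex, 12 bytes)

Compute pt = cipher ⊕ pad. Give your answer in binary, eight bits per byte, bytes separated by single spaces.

146 ^ 211 =  65
 94 ^  82 =  12
 49 ^ 103 =  86
 17 ^ 144 = 129
166 ^  53 = 147
209 ^  53 = 228
 44 ^ 235 = 199
126 ^ 141 = 243
 24 ^  54 =  46
120 ^ 100 =  28
146 ^  91 = 201
205 ^ 138 =  71

01000001 00001100 01010110 10000001 10010011 11100100 11000111 11110011 00101110 00011100 11001001 01000111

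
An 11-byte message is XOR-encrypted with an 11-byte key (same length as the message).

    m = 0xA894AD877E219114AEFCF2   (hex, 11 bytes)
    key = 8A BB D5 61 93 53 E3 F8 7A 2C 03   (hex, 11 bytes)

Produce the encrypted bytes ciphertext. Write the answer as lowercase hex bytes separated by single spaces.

a8 xor 8a = 22
94 xor bb = 2f
ad xor d5 = 78
87 xor 61 = e6
7e xor 93 = ed
21 xor 53 = 72
91 xor e3 = 72
14 xor f8 = ec
ae xor 7a = d4
fc xor 2c = d0
f2 xor 03 = f1

22 2f 78 e6 ed 72 72 ec d4 d0 f1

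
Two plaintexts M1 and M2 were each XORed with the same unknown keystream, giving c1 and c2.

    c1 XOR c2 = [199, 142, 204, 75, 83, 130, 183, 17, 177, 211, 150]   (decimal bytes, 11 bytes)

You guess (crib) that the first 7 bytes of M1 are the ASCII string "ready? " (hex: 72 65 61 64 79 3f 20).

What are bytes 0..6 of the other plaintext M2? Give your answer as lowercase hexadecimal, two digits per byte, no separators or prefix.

Since c1 ⊕ c2 = M1 ⊕ M2, XORing with the guessed M1 bytes yields the corresponding M2 bytes: M2 = (c1 ⊕ c2) ⊕ M1.
c7 ⊕ 72 = b5
8e ⊕ 65 = eb
cc ⊕ 61 = ad
4b ⊕ 64 = 2f
53 ⊕ 79 = 2a
82 ⊕ 3f = bd
b7 ⊕ 20 = 97

b5ebad2f2abd97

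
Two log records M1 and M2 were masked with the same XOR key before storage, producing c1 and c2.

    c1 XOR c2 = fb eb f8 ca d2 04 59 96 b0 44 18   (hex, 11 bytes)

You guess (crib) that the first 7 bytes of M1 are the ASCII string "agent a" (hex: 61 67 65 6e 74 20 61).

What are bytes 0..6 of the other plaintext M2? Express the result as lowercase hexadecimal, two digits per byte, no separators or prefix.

Since c1 ⊕ c2 = M1 ⊕ M2, XORing with the guessed M1 bytes yields the corresponding M2 bytes: M2 = (c1 ⊕ c2) ⊕ M1.
fb ^ 61 = 9a
eb ^ 67 = 8c
f8 ^ 65 = 9d
ca ^ 6e = a4
d2 ^ 74 = a6
04 ^ 20 = 24
59 ^ 61 = 38

9a8c9da4a62438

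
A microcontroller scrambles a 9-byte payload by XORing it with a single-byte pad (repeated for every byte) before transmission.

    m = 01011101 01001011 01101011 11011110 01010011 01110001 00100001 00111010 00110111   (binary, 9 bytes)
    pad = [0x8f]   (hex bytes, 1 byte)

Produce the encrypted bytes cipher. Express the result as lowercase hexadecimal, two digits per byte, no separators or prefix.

The 1-byte key repeats, so the effective keystream is 8f 8f 8f 8f 8f 8f 8f 8f 8f.
byte 0: 5d ⊕ 8f = d2
byte 1: 4b ⊕ 8f = c4
byte 2: 6b ⊕ 8f = e4
byte 3: de ⊕ 8f = 51
byte 4: 53 ⊕ 8f = dc
byte 5: 71 ⊕ 8f = fe
byte 6: 21 ⊕ 8f = ae
byte 7: 3a ⊕ 8f = b5
byte 8: 37 ⊕ 8f = b8

d2c4e451dcfeaeb5b8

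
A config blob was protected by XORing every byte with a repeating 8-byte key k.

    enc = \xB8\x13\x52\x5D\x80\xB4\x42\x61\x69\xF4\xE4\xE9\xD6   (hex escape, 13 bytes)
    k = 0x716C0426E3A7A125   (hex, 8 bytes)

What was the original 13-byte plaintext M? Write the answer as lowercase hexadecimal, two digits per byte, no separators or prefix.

The 8-byte key repeats, so the effective keystream is 71 6c 04 26 e3 a7 a1 25 71 6c 04 26 e3.
byte 0: 10111000 ^ 01110001 = 11001001
byte 1: 00010011 ^ 01101100 = 01111111
byte 2: 01010010 ^ 00000100 = 01010110
byte 3: 01011101 ^ 00100110 = 01111011
byte 4: 10000000 ^ 11100011 = 01100011
byte 5: 10110100 ^ 10100111 = 00010011
byte 6: 01000010 ^ 10100001 = 11100011
byte 7: 01100001 ^ 00100101 = 01000100
byte 8: 01101001 ^ 01110001 = 00011000
byte 9: 11110100 ^ 01101100 = 10011000
byte 10: 11100100 ^ 00000100 = 11100000
byte 11: 11101001 ^ 00100110 = 11001111
byte 12: 11010110 ^ 11100011 = 00110101

c97f567b6313e3441898e0cf35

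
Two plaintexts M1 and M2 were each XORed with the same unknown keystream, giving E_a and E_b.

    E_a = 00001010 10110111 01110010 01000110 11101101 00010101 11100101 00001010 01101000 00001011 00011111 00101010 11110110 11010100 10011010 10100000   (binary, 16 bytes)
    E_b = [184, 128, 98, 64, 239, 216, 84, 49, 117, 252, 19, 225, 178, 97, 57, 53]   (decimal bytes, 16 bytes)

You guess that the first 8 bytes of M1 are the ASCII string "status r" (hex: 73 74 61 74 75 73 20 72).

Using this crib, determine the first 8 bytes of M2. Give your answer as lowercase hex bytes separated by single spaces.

c1 43 71 72 77 be 91 49

First, E_a ⊕ E_b = (M1 ⊕ K) ⊕ (M2 ⊕ K) = M1 ⊕ M2, so the key drops out. Then M2 = (M1 ⊕ M2) ⊕ M1 over the first 8 bytes.
byte 0: (0a XOR b8) XOR 73 = b2 XOR 73 = c1
byte 1: (b7 XOR 80) XOR 74 = 37 XOR 74 = 43
byte 2: (72 XOR 62) XOR 61 = 10 XOR 61 = 71
byte 3: (46 XOR 40) XOR 74 = 06 XOR 74 = 72
byte 4: (ed XOR ef) XOR 75 = 02 XOR 75 = 77
byte 5: (15 XOR d8) XOR 73 = cd XOR 73 = be
byte 6: (e5 XOR 54) XOR 20 = b1 XOR 20 = 91
byte 7: (0a XOR 31) XOR 72 = 3b XOR 72 = 49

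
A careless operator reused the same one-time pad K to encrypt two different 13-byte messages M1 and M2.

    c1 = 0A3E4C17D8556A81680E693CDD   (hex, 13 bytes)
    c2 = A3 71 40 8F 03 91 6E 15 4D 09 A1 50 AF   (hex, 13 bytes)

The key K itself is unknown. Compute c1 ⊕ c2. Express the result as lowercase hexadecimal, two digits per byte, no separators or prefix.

a94f0c98dbc404942507c86c72

c1 ⊕ c2 = (M1 ⊕ K) ⊕ (M2 ⊕ K) = M1 ⊕ M2 — the shared key cancels under XOR.
0a XOR a3 = a9
3e XOR 71 = 4f
4c XOR 40 = 0c
17 XOR 8f = 98
d8 XOR 03 = db
55 XOR 91 = c4
6a XOR 6e = 04
81 XOR 15 = 94
68 XOR 4d = 25
0e XOR 09 = 07
69 XOR a1 = c8
3c XOR 50 = 6c
dd XOR af = 72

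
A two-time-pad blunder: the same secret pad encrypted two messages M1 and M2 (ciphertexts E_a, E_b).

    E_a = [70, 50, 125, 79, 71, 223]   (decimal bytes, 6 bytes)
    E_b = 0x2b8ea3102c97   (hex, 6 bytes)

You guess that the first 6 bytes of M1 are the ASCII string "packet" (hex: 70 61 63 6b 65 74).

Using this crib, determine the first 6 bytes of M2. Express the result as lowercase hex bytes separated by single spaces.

1d dd bd 34 0e 3c

First, E_a ⊕ E_b = (M1 ⊕ K) ⊕ (M2 ⊕ K) = M1 ⊕ M2, so the key drops out. Then M2 = (M1 ⊕ M2) ⊕ M1 over the first 6 bytes.
byte 0: (46 ⊕ 2b) ⊕ 70 = 6d ⊕ 70 = 1d
byte 1: (32 ⊕ 8e) ⊕ 61 = bc ⊕ 61 = dd
byte 2: (7d ⊕ a3) ⊕ 63 = de ⊕ 63 = bd
byte 3: (4f ⊕ 10) ⊕ 6b = 5f ⊕ 6b = 34
byte 4: (47 ⊕ 2c) ⊕ 65 = 6b ⊕ 65 = 0e
byte 5: (df ⊕ 97) ⊕ 74 = 48 ⊕ 74 = 3c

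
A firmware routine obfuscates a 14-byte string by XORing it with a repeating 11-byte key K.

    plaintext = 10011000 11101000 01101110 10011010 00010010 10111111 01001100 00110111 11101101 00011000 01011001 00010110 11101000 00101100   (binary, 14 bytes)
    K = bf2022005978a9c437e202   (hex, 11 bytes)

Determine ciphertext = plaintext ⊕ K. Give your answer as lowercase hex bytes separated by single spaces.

The 11-byte key repeats, so the effective keystream is bf 20 22 00 59 78 a9 c4 37 e2 02 bf 20 22.
byte 0: 98 ^ bf = 27
byte 1: e8 ^ 20 = c8
byte 2: 6e ^ 22 = 4c
byte 3: 9a ^ 00 = 9a
byte 4: 12 ^ 59 = 4b
byte 5: bf ^ 78 = c7
byte 6: 4c ^ a9 = e5
byte 7: 37 ^ c4 = f3
byte 8: ed ^ 37 = da
byte 9: 18 ^ e2 = fa
byte 10: 59 ^ 02 = 5b
byte 11: 16 ^ bf = a9
byte 12: e8 ^ 20 = c8
byte 13: 2c ^ 22 = 0e

27 c8 4c 9a 4b c7 e5 f3 da fa 5b a9 c8 0e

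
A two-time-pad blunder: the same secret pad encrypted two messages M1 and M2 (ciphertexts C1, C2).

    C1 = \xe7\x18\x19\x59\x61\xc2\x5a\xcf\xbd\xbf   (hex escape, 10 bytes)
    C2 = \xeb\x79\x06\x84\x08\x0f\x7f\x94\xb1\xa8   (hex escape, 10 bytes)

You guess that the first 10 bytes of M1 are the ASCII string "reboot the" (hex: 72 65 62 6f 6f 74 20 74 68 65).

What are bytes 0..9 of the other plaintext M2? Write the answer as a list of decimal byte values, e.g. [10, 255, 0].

First, C1 ⊕ C2 = (M1 ⊕ K) ⊕ (M2 ⊕ K) = M1 ⊕ M2, so the key drops out. Then M2 = (M1 ⊕ M2) ⊕ M1 over the first 10 bytes.
byte 0: (e7 xor eb) xor 72 = 0c xor 72 = 7e
byte 1: (18 xor 79) xor 65 = 61 xor 65 = 04
byte 2: (19 xor 06) xor 62 = 1f xor 62 = 7d
byte 3: (59 xor 84) xor 6f = dd xor 6f = b2
byte 4: (61 xor 08) xor 6f = 69 xor 6f = 06
byte 5: (c2 xor 0f) xor 74 = cd xor 74 = b9
byte 6: (5a xor 7f) xor 20 = 25 xor 20 = 05
byte 7: (cf xor 94) xor 74 = 5b xor 74 = 2f
byte 8: (bd xor b1) xor 68 = 0c xor 68 = 64
byte 9: (bf xor a8) xor 65 = 17 xor 65 = 72

[126, 4, 125, 178, 6, 185, 5, 47, 100, 114]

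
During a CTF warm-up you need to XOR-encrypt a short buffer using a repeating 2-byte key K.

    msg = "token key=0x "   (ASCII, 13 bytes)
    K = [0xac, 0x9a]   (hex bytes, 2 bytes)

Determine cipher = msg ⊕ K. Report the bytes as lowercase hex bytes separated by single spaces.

The 2-byte key repeats, so the effective keystream is ac 9a ac 9a ac 9a ac 9a ac 9a ac 9a ac.
byte 0: 116 ^ 172 = 216
byte 1: 111 ^ 154 = 245
byte 2: 107 ^ 172 = 199
byte 3: 101 ^ 154 = 255
byte 4: 110 ^ 172 = 194
byte 5:  32 ^ 154 = 186
byte 6: 107 ^ 172 = 199
byte 7: 101 ^ 154 = 255
byte 8: 121 ^ 172 = 213
byte 9:  61 ^ 154 = 167
byte 10:  48 ^ 172 = 156
byte 11: 120 ^ 154 = 226
byte 12:  32 ^ 172 = 140

d8 f5 c7 ff c2 ba c7 ff d5 a7 9c e2 8c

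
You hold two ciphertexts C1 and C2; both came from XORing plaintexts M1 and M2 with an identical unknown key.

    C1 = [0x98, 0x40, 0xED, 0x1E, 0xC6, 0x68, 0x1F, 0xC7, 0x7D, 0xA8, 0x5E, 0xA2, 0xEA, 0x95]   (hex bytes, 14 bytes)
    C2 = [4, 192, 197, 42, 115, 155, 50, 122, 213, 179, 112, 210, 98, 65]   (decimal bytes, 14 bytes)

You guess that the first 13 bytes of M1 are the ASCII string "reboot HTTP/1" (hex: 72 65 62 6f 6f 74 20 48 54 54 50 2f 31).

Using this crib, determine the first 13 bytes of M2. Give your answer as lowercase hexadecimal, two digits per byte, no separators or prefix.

First, C1 ⊕ C2 = (M1 ⊕ K) ⊕ (M2 ⊕ K) = M1 ⊕ M2, so the key drops out. Then M2 = (M1 ⊕ M2) ⊕ M1 over the first 13 bytes.
byte 0: (98 XOR 04) XOR 72 = 9c XOR 72 = ee
byte 1: (40 XOR c0) XOR 65 = 80 XOR 65 = e5
byte 2: (ed XOR c5) XOR 62 = 28 XOR 62 = 4a
byte 3: (1e XOR 2a) XOR 6f = 34 XOR 6f = 5b
byte 4: (c6 XOR 73) XOR 6f = b5 XOR 6f = da
byte 5: (68 XOR 9b) XOR 74 = f3 XOR 74 = 87
byte 6: (1f XOR 32) XOR 20 = 2d XOR 20 = 0d
byte 7: (c7 XOR 7a) XOR 48 = bd XOR 48 = f5
byte 8: (7d XOR d5) XOR 54 = a8 XOR 54 = fc
byte 9: (a8 XOR b3) XOR 54 = 1b XOR 54 = 4f
byte 10: (5e XOR 70) XOR 50 = 2e XOR 50 = 7e
byte 11: (a2 XOR d2) XOR 2f = 70 XOR 2f = 5f
byte 12: (ea XOR 62) XOR 31 = 88 XOR 31 = b9

eee54a5bda870df5fc4f7e5fb9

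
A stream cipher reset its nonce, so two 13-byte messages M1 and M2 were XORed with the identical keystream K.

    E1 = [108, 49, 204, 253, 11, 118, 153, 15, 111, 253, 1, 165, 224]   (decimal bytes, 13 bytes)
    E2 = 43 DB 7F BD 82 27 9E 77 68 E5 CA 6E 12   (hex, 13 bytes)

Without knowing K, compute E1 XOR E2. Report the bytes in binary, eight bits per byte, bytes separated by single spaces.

E1 ⊕ E2 = (M1 ⊕ K) ⊕ (M2 ⊕ K) = M1 ⊕ M2 — the shared key cancels under XOR.
6c ⊕ 43 = 2f
31 ⊕ db = ea
cc ⊕ 7f = b3
fd ⊕ bd = 40
0b ⊕ 82 = 89
76 ⊕ 27 = 51
99 ⊕ 9e = 07
0f ⊕ 77 = 78
6f ⊕ 68 = 07
fd ⊕ e5 = 18
01 ⊕ ca = cb
a5 ⊕ 6e = cb
e0 ⊕ 12 = f2

00101111 11101010 10110011 01000000 10001001 01010001 00000111 01111000 00000111 00011000 11001011 11001011 11110010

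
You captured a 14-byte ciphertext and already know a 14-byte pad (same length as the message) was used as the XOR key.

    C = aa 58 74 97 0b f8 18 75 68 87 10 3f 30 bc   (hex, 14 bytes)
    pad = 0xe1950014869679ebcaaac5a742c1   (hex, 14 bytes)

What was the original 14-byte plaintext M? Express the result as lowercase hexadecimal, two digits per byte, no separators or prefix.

4bcd74838d6e619ea22dd598727d

byte 0: aa xor e1 = 4b
byte 1: 58 xor 95 = cd
byte 2: 74 xor 00 = 74
byte 3: 97 xor 14 = 83
byte 4: 0b xor 86 = 8d
byte 5: f8 xor 96 = 6e
byte 6: 18 xor 79 = 61
byte 7: 75 xor eb = 9e
byte 8: 68 xor ca = a2
byte 9: 87 xor aa = 2d
byte 10: 10 xor c5 = d5
byte 11: 3f xor a7 = 98
byte 12: 30 xor 42 = 72
byte 13: bc xor c1 = 7d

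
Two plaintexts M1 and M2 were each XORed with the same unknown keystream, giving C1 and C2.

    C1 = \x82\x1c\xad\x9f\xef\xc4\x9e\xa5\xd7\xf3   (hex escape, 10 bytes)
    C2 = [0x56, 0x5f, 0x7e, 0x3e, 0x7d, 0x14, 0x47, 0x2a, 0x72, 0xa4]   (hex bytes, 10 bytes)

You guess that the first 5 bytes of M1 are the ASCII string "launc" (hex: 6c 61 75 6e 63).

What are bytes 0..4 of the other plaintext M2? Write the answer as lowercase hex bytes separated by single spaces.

First, C1 ⊕ C2 = (M1 ⊕ K) ⊕ (M2 ⊕ K) = M1 ⊕ M2, so the key drops out. Then M2 = (M1 ⊕ M2) ⊕ M1 over the first 5 bytes.
byte 0: (82 xor 56) xor 6c = d4 xor 6c = b8
byte 1: (1c xor 5f) xor 61 = 43 xor 61 = 22
byte 2: (ad xor 7e) xor 75 = d3 xor 75 = a6
byte 3: (9f xor 3e) xor 6e = a1 xor 6e = cf
byte 4: (ef xor 7d) xor 63 = 92 xor 63 = f1

b8 22 a6 cf f1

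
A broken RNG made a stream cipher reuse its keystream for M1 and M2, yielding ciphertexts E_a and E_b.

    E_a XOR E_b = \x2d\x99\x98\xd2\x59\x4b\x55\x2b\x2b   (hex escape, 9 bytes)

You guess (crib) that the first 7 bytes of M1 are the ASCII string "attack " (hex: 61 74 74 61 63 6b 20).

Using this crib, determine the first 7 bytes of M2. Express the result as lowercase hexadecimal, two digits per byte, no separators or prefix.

Since E_a ⊕ E_b = M1 ⊕ M2, XORing with the guessed M1 bytes yields the corresponding M2 bytes: M2 = (E_a ⊕ E_b) ⊕ M1.
2d ^ 61 = 4c
99 ^ 74 = ed
98 ^ 74 = ec
d2 ^ 61 = b3
59 ^ 63 = 3a
4b ^ 6b = 20
55 ^ 20 = 75

4cedecb33a2075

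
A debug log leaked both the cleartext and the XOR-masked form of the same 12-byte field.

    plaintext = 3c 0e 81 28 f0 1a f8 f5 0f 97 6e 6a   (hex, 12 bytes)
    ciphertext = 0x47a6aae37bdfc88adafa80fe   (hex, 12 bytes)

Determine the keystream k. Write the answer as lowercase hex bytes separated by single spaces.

Since ciphertext = plaintext ⊕ k, XORing both sides with plaintext gives k = plaintext ⊕ ciphertext.
3c xor 47 = 7b
0e xor a6 = a8
81 xor aa = 2b
28 xor e3 = cb
f0 xor 7b = 8b
1a xor df = c5
f8 xor c8 = 30
f5 xor 8a = 7f
0f xor da = d5
97 xor fa = 6d
6e xor 80 = ee
6a xor fe = 94

7b a8 2b cb 8b c5 30 7f d5 6d ee 94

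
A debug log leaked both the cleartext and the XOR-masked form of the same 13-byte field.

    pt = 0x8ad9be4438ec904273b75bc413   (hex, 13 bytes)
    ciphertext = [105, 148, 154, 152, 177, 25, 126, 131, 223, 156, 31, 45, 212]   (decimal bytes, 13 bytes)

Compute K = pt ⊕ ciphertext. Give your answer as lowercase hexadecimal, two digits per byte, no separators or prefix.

e34d24dc89f5eec1ac2b44e9c7

Since ciphertext = pt ⊕ K, XORing both sides with pt gives K = pt ⊕ ciphertext.
8a XOR 69 = e3
d9 XOR 94 = 4d
be XOR 9a = 24
44 XOR 98 = dc
38 XOR b1 = 89
ec XOR 19 = f5
90 XOR 7e = ee
42 XOR 83 = c1
73 XOR df = ac
b7 XOR 9c = 2b
5b XOR 1f = 44
c4 XOR 2d = e9
13 XOR d4 = c7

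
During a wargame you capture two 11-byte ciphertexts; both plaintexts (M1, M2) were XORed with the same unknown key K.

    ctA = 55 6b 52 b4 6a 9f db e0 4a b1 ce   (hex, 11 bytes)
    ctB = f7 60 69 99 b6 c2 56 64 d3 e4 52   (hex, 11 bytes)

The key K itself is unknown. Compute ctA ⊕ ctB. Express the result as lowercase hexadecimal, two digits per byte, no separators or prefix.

ctA ⊕ ctB = (M1 ⊕ K) ⊕ (M2 ⊕ K) = M1 ⊕ M2 — the shared key cancels under XOR.
55 ⊕ f7 = a2
6b ⊕ 60 = 0b
52 ⊕ 69 = 3b
b4 ⊕ 99 = 2d
6a ⊕ b6 = dc
9f ⊕ c2 = 5d
db ⊕ 56 = 8d
e0 ⊕ 64 = 84
4a ⊕ d3 = 99
b1 ⊕ e4 = 55
ce ⊕ 52 = 9c

a20b3b2ddc5d8d8499559c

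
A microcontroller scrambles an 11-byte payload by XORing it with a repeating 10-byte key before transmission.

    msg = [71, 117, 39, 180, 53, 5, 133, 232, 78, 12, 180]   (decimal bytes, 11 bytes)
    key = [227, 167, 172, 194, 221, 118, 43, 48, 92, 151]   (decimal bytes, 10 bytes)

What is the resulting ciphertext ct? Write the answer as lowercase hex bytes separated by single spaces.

The 10-byte key repeats, so the effective keystream is e3 a7 ac c2 dd 76 2b 30 5c 97 e3.
byte 0: 47 ^ e3 = a4
byte 1: 75 ^ a7 = d2
byte 2: 27 ^ ac = 8b
byte 3: b4 ^ c2 = 76
byte 4: 35 ^ dd = e8
byte 5: 05 ^ 76 = 73
byte 6: 85 ^ 2b = ae
byte 7: e8 ^ 30 = d8
byte 8: 4e ^ 5c = 12
byte 9: 0c ^ 97 = 9b
byte 10: b4 ^ e3 = 57

a4 d2 8b 76 e8 73 ae d8 12 9b 57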